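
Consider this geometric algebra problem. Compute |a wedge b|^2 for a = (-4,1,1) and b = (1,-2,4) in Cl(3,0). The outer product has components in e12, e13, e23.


a wedge b = (a1*b2 - a2*b1)*e12 + (a1*b3 - a3*b1)*e13 + (a2*b3 - a3*b2)*e23
e12 coeff: (-4)*(-2) - 1*1 = 8 - 1 = 7
e13 coeff: (-4)*4 - 1*1 = -16 - 1 = -17
e23 coeff: 1*4 - 1*(-2) = 4 - (-2) = 6
|a wedge b|^2 = 7^2 + (-17)^2 + 6^2
= 49 + 289 + 36
= 374


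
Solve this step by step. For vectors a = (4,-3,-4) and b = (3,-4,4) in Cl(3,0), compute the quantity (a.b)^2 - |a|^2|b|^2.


a . b = 4*3 + (-3)*(-4) + (-4)*4
= 12 + 12 + (-16) = 8
|a|^2 = 4^2 + (-3)^2 + (-4)^2 = 41
|b|^2 = 3^2 + (-4)^2 + 4^2 = 41
(a.b)^2 = 8^2 = 64
|a|^2 * |b|^2 = 41 * 41 = 1681
Result = 64 - 1681 = -1617


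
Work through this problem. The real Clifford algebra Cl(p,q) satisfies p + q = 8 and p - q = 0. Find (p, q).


We need p + q = 8 and p - q = 0.
Adding: 2p = 8 + 0 = 8, so p = 4.
Then q = 8 - 4 = 4.
(p, q) = (4, 4)


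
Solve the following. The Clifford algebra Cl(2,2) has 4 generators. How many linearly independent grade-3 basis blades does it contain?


Number of grade-k basis blades in Cl(p,q) with n = p + q is C(n, k).
n = 2 + 2 = 4
C(4, 3) = 4! / (3! * 1!)
= 24 / (6 * 1)
= 4


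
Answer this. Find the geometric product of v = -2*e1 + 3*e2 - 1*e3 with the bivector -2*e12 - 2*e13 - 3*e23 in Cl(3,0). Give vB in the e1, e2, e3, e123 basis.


vB has grade-1 (vector) and grade-3 (trivector) parts: vB = (v _| B) + (v ^ B).
Vector part <vB>_1:
  e1: -v2*b12 - v3*b13 = -(3)*(-2) - (-1)*(-2) = 4
  e2: v1*b12 - v3*b23 = (-2)*(-2) - (-1)*(-3) = 1
  e3: v1*b13 + v2*b23 = (-2)*(-2) + (3)*(-3) = -5
Trivector part <vB>_3:
  e123: v1*b23 - v2*b13 + v3*b12 = (-2)*(-3) - (3)*(-2) + (-1)*(-2) = 14
vB = 4*e1 + 1*e2 - 5*e3 + 14*e123


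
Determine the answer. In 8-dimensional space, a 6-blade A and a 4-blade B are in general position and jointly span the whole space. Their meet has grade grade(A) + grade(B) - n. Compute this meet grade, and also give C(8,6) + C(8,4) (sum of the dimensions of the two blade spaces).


Meet grade = grade(A) + grade(B) - n
= 6 + 4 - 8 = 2
C(8,6) = 28
C(8,4) = 70
dim_A + dim_B = 28 + 70 = 98


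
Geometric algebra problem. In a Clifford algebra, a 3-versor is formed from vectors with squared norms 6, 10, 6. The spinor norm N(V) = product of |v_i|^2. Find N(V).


Spinor norm N(V) = |v1|^2 * |v2|^2 * ... * |v3|^2
= 6 * 10 * 6
Running product: 6, 60, 360
N(V) = 360


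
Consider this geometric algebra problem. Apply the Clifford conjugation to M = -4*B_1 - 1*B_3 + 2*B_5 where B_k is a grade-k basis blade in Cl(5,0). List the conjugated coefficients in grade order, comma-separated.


Clifford conjugate sign for grade k: (-1)^(k(k+1)/2)
Grade 1: (-1)^(1*2/2) = (-1)^1 = -1, coeff -4 -> 4
Grade 3: (-1)^(3*4/2) = (-1)^6 = 1, coeff -1 -> -1
Grade 5: (-1)^(5*6/2) = (-1)^15 = -1, coeff 2 -> -2
Conjugated coefficients: 4, -1, -2


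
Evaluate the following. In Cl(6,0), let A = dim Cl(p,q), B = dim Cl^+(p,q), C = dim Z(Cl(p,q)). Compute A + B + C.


n = 6 + 0 = 6
Total dim = 2^6 = 64
Even subalgebra dim = 2^5 = 32
n is even, so center dim = 1
Sum = 64 + 32 + 1 = 97


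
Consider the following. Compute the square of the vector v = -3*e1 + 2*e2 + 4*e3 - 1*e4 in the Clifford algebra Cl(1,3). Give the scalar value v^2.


v^2 = sum of c_i^2 * e_i^2
Positive signature terms (e_i^2 = +1): (-3)^2 = 9
Negative signature terms (e_j^2 = -1): 2^2 + 4^2 + (-1)^2 = 21
v^2 = 9 - 21 = -12


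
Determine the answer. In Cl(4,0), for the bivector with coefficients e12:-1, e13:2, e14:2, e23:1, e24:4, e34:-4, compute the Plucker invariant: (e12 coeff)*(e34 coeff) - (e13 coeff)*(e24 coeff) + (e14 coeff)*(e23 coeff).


Plucker relation: af - be + cd
a*f = (-1)*(-4) = 4
b*e = 2*4 = 8
c*d = 2*1 = 2
af - be + cd = 4 - 8 + 2
= -2


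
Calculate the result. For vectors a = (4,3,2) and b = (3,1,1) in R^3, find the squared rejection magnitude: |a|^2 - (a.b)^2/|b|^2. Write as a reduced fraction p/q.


|a|^2 = 4^2 + 3^2 + 2^2 = 29
|b|^2 = 3^2 + 1^2 + 1^2 = 11
a . b = 4*3 + 3*1 + 2*1 = 17
(a.b)^2 = 17^2 = 289
|rej|^2 = 29 - 289/11
= (319 - 289)/11
= 30/11
In lowest terms: 30/11


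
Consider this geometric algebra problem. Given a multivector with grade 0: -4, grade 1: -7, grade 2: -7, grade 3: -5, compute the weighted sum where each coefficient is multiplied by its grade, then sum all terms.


Grade-weighted sum = sum of grade_k * coefficient_k
0*(-4) = 0
1*(-7) = -7
2*(-7) = -14
3*(-5) = -15
Total = 0 + (-7) + (-14) + (-15) = -36


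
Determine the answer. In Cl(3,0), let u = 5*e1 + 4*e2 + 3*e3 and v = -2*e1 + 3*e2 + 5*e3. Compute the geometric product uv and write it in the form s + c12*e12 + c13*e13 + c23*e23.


In Cl(3,0): e_i^2 = 1, e_ie_j = -e_je_i for i != j.
Scalar part = u . v = 5*(-2) + 4*3 + 3*5
= -10 + 12 + 15 = 17
e12 coeff = 5*3 - 4*(-2) = 15 - (-8) = 23
e13 coeff = 5*5 - 3*(-2) = 25 - (-6) = 31
e23 coeff = 4*5 - 3*3 = 20 - 9 = 11
uv = 17 + 23*e12 + 31*e13 + 11*e23


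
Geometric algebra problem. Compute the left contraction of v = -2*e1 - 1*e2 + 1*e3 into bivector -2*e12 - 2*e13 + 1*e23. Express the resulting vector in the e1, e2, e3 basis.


Left contraction v _| B = <vB>_1 (grade-1 part of the geometric product vB).
Using e1_|e12 = e2, e2_|e12 = -e1, e1_|e13 = e3, e3_|e13 = -e1, e2_|e23 = e3, e3_|e23 = -e2:
e1 coeff: -v2*b12 - v3*b13 = -(-1)*(-2) - (1)*(-2) = 0
e2 coeff: v1*b12 - v3*b23 = (-2)*(-2) - (1)*(1) = 3
e3 coeff: v1*b13 + v2*b23 = (-2)*(-2) + (-1)*(1) = 3
v _| B = 0*e1 + 3*e2 + 3*e3


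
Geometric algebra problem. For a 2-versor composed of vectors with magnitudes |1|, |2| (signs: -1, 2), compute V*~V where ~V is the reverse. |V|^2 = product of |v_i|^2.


Each vector v_i has |v_i|^2 = s_i^2
Squared scales: (-1)^2 = 1, 2^2 = 4
|V|^2 = 1 * 4
= 4


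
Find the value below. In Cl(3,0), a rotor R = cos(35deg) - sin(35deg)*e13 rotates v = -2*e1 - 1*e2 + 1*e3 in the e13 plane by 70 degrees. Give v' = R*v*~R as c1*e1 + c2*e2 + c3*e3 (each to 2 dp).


Rotor R = cos(35deg) - sin(35deg)*e13
Rotation angle theta = 2 * 35 = 70 degrees in the e13 plane (e1 -> e3).
The component perpendicular to the plane (e2) is invariant: v'_2 = v2 = -1.00
cos(70deg) = 0.3420, sin(70deg) = 0.9397
v'_1 = v1*cos(theta) - v3*sin(theta) = -2*0.3420 - 1*0.9397 = -1.62
v'_3 = v1*sin(theta) + v3*cos(theta) = -2*0.9397 + 1*0.3420 = -1.54
v' = -1.62*e1 - 1.00*e2 - 1.54*e3


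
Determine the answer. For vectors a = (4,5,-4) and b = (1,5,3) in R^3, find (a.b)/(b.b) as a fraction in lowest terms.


Projection coefficient = (a . b) / (b . b)
a . b = 4*1 + 5*5 + (-4)*3
= 4 + 25 + (-12) = 17
b . b = 1^2 + 5^2 + 3^2
= 1 + 25 + 9 = 35
Coefficient = 17/35
In lowest terms: 17/35


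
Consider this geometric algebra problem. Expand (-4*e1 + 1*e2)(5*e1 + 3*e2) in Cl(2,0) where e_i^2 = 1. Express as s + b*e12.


Expand: (-4*e1 + 1*e2)(5*e1 + 3*e2)
= (-4)*5*e1e1 + (-4)*3*e1e2 + 1*5*e2e1 + 1*3*e2e2
Using e1^2 = e2^2 = 1, e2e1 = -e1e2:
Scalar part s = (-4)*5 + 1*3 = -20 + 3 = -17
Bivector part b = (-4)*3 - 1*5 = -12 - 5 = -17
uv = -17 - 17*e12


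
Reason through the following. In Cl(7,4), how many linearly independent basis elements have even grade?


Even subalgebra dimension = 2^(n-1)
n = 7 + 4 = 11
2^(11 - 1) = 2^10 = 1024
Verification: sum of C(11,k) for even k = 1 + 55 + 330 + 462 + 165 + 11 = 1024
Result = 1024


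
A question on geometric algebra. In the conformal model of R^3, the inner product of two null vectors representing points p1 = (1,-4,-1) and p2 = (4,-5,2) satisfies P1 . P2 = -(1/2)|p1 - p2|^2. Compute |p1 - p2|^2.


p1 - p2 = (-3, 1, -3)
|p1 - p2|^2 = (-3)^2 + 1^2 + (-3)^2
= 9 + 1 + 9
= 19


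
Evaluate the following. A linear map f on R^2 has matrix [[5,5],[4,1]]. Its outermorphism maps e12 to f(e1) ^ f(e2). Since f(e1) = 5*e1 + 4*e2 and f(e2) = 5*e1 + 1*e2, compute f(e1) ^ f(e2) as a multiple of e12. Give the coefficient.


The outermorphism of a linear map f sends e1^e2 to f(e1)^f(e2).
f(e1) = 5*e1 + 4*e2
f(e2) = 5*e1 + 1*e2
f(e1) ^ f(e2) = (5*e1 + 4*e2) ^ (5*e1 + 1*e2)
= 5*1*e12 + 4*5*e21
= (5 - 20)*e12
= -15*e12
Coefficient = -15


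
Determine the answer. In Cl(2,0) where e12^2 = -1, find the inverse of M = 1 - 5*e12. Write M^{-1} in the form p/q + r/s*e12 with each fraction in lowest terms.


M = 1 - 5*e12, where e12^2 = -1.
Since M commutes with its reverse ~M = a - b*e12, M * ~M = a^2 - b^2*e12^2 = a^2 + b^2.
So M^{-1} = ~M / (a^2 + b^2) = (a - b*e12)/(a^2 + b^2).
a^2 + b^2 = 1 + 25 = 26
Scalar part = 1/26 = 1/26
Bivector coeff = 5/26 = 5/26
M^{-1} = 1/26 + 5/26*e12


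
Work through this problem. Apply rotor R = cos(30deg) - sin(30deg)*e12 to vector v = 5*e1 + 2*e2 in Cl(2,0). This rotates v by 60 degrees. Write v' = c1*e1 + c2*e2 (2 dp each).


Rotor R = cos(30deg) - sin(30deg)*e12
Rotation angle theta = 2 * 30 = 60 degrees
v' = R*v*~R rotates v by theta.
cos(60deg) = 0.5000, sin(60deg) = 0.8660
v'_1 = 5*cos(60deg) - 2*sin(60deg)
= 5*0.5000 - 2*0.8660
= 0.77
v'_2 = 5*sin(60deg) + 2*cos(60deg)
= 5*0.8660 + 2*0.5000
= 5.33
v' = 0.77*e1 + 5.33*e2


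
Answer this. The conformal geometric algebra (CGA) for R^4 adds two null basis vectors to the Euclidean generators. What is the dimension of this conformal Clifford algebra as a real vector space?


The conformal model of R^4 uses Cl(5,1): the 4 Euclidean generators plus two extra orthogonal generators e+ (e+^2 = +1) and e- (e-^2 = -1), from which the null vectors e0, einf are built.
Number of generators m = 4 + 2 = 6.
dim Cl(p,q) = 2^m = 2^6 = 64


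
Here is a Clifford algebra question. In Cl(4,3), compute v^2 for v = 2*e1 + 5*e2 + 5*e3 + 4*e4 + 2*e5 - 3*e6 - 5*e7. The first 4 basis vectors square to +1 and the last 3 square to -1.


v^2 = sum of c_i^2 * e_i^2
Positive signature terms (e_i^2 = +1): 2^2 + 5^2 + 5^2 + 4^2 = 70
Negative signature terms (e_j^2 = -1): 2^2 + (-3)^2 + (-5)^2 = 38
v^2 = 70 - 38 = 32


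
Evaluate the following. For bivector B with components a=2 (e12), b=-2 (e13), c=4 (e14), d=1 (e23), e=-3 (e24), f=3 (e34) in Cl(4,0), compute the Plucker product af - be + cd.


Plucker relation: af - be + cd
a*f = 2*3 = 6
b*e = (-2)*(-3) = 6
c*d = 4*1 = 4
af - be + cd = 6 - 6 + 4
= 4


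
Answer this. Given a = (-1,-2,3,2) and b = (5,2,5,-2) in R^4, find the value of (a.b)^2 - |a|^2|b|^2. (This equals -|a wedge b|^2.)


a . b = (-1)*5 + (-2)*2 + 3*5 + 2*(-2)
= -5 + (-4) + 15 + (-4) = 2
|a|^2 = (-1)^2 + (-2)^2 + 3^2 + 2^2 = 18
|b|^2 = 5^2 + 2^2 + 5^2 + (-2)^2 = 58
(a.b)^2 = 2^2 = 4
|a|^2 * |b|^2 = 18 * 58 = 1044
Result = 4 - 1044 = -1040


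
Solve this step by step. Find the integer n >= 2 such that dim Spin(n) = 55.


dim Spin(n) = dim so(n) = n(n-1)/2.
Solve n(n-1)/2 = 55, i.e. n^2 - n - 110 = 0.
Discriminant = 1 + 8*55 = 441
n = (1 + sqrt(441))/2 = (1 + 21)/2 = 11


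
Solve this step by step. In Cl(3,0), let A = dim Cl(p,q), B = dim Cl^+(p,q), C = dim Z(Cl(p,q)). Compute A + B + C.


n = 3 + 0 = 3
Total dim = 2^3 = 8
Even subalgebra dim = 2^2 = 4
n is odd, so center dim = 2
Sum = 8 + 4 + 2 = 14


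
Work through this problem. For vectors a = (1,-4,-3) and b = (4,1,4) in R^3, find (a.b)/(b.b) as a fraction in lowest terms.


Projection coefficient = (a . b) / (b . b)
a . b = 1*4 + (-4)*1 + (-3)*4
= 4 + (-4) + (-12) = -12
b . b = 4^2 + 1^2 + 4^2
= 16 + 1 + 16 = 33
Coefficient = -12/33
In lowest terms: -4/11


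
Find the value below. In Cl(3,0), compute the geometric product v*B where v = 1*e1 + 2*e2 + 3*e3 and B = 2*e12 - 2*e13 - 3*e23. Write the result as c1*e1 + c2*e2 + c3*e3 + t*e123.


vB has grade-1 (vector) and grade-3 (trivector) parts: vB = (v _| B) + (v ^ B).
Vector part <vB>_1:
  e1: -v2*b12 - v3*b13 = -(2)*(2) - (3)*(-2) = 2
  e2: v1*b12 - v3*b23 = (1)*(2) - (3)*(-3) = 11
  e3: v1*b13 + v2*b23 = (1)*(-2) + (2)*(-3) = -8
Trivector part <vB>_3:
  e123: v1*b23 - v2*b13 + v3*b12 = (1)*(-3) - (2)*(-2) + (3)*(2) = 7
vB = 2*e1 + 11*e2 - 8*e3 + 7*e123


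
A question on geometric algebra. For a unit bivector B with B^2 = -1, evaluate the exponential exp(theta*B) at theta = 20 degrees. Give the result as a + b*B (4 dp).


For a unit bivector B with B^2 = -1, the exponential series gives
e^(theta*B) = cos(theta) + sin(theta)*B (the GA analogue of Euler's formula).
theta = 20 degrees = 0.349066 rad
cos(20 deg) = 0.9397
sin(20 deg) = 0.3420
exp(theta*B) = 0.9397 + 0.3420*B


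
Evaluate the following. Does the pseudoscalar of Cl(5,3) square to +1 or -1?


The pseudoscalar I = e1...e_n (product of all n generators) of Cl(p,q) satisfies I^2 = (-1)^(q + n(n-1)/2).
p = 5, q = 3, n = p + q = 8
n(n-1)/2 = 8 * 7 / 2 = 28
Exponent = q + n(n-1)/2 = 3 + 28 = 31
I^2 = (-1)^31 = -1


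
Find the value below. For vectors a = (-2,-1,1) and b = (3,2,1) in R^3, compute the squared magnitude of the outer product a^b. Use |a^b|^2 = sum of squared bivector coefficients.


a wedge b = (a1*b2 - a2*b1)*e12 + (a1*b3 - a3*b1)*e13 + (a2*b3 - a3*b2)*e23
e12 coeff: (-2)*2 - (-1)*3 = -4 - (-3) = -1
e13 coeff: (-2)*1 - 1*3 = -2 - 3 = -5
e23 coeff: (-1)*1 - 1*2 = -1 - 2 = -3
|a wedge b|^2 = (-1)^2 + (-5)^2 + (-3)^2
= 1 + 25 + 9
= 35


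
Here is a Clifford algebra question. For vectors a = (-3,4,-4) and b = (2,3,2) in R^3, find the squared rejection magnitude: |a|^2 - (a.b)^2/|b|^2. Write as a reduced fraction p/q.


|a|^2 = (-3)^2 + 4^2 + (-4)^2 = 41
|b|^2 = 2^2 + 3^2 + 2^2 = 17
a . b = (-3)*2 + 4*3 + (-4)*2 = -2
(a.b)^2 = (-2)^2 = 4
|rej|^2 = 41 - 4/17
= (697 - 4)/17
= 693/17
In lowest terms: 693/17


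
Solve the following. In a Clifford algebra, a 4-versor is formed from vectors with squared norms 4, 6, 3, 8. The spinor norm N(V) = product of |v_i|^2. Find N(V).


Spinor norm N(V) = |v1|^2 * |v2|^2 * ... * |v4|^2
= 4 * 6 * 3 * 8
Running product: 4, 24, 72, 576
N(V) = 576


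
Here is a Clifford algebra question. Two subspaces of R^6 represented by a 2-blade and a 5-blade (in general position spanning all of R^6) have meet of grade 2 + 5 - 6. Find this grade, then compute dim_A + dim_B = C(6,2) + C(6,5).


Meet grade = grade(A) + grade(B) - n
= 2 + 5 - 6 = 1
C(6,2) = 15
C(6,5) = 6
dim_A + dim_B = 15 + 6 = 21


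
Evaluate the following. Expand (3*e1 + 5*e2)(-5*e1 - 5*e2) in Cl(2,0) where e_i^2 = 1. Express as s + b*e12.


Expand: (3*e1 + 5*e2)(-5*e1 - 5*e2)
= 3*(-5)*e1e1 + 3*(-5)*e1e2 + 5*(-5)*e2e1 + 5*(-5)*e2e2
Using e1^2 = e2^2 = 1, e2e1 = -e1e2:
Scalar part s = 3*(-5) + 5*(-5) = -15 + (-25) = -40
Bivector part b = 3*(-5) - 5*(-5) = -15 - (-25) = 10
uv = -40 + 10*e12


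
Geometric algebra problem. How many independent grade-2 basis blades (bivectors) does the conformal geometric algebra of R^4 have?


The conformal model of R^4 uses Cl(5,1) with m = 4 + 2 = 6 generators.
Number of grade-2 blades = C(m, 2) = C(6, 2)
= 6*5/2 = 15


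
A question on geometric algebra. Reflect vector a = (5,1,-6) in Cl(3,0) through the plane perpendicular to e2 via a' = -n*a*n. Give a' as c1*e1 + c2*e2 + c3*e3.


Reflection formula: a' = -n*a*n, with n = e2 (unit vector, n^2 = 1).
For reflection through hyperplane perp to e2:
The component along e2 flips sign, others stay.
a = (5, 1, -6)
a' = (5, -1, -6)
a' = 5*e1 - 1*e2 - 6*e3


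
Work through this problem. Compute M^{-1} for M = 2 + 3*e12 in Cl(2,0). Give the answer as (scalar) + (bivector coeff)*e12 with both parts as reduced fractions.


M = 2 + 3*e12, where e12^2 = -1.
Since M commutes with its reverse ~M = a - b*e12, M * ~M = a^2 - b^2*e12^2 = a^2 + b^2.
So M^{-1} = ~M / (a^2 + b^2) = (a - b*e12)/(a^2 + b^2).
a^2 + b^2 = 4 + 9 = 13
Scalar part = 2/13 = 2/13
Bivector coeff = -3/13 = -3/13
M^{-1} = 2/13 - 3/13*e12


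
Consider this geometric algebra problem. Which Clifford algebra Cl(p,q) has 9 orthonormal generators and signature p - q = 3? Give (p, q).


We need p + q = 9 and p - q = 3.
Adding: 2p = 9 + 3 = 12, so p = 6.
Then q = 9 - 6 = 3.
(p, q) = (6, 3)


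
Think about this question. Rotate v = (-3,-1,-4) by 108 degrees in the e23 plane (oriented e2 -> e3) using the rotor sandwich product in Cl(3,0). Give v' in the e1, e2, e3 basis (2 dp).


Rotor R = cos(54deg) - sin(54deg)*e23
Rotation angle theta = 2 * 54 = 108 degrees in the e23 plane (e2 -> e3).
The component perpendicular to the plane (e1) is invariant: v'_1 = v1 = -3.00
cos(108deg) = -0.3090, sin(108deg) = 0.9511
v'_2 = v2*cos(theta) - v3*sin(theta) = -1*(-0.3090) - (-4)*0.9511 = 4.11
v'_3 = v2*sin(theta) + v3*cos(theta) = -1*0.9511 + (-4)*(-0.3090) = 0.29
v' = -3.00*e1 + 4.11*e2 + 0.29*e3


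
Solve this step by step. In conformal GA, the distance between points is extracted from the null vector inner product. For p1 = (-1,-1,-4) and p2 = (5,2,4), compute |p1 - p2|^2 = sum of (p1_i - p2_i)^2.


p1 - p2 = (-6, -3, -8)
|p1 - p2|^2 = (-6)^2 + (-3)^2 + (-8)^2
= 36 + 9 + 64
= 109


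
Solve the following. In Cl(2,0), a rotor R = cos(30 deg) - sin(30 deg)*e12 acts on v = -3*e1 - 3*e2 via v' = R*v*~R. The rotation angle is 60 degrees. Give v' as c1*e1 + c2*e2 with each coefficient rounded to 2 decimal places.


Rotor R = cos(30deg) - sin(30deg)*e12
Rotation angle theta = 2 * 30 = 60 degrees
v' = R*v*~R rotates v by theta.
cos(60deg) = 0.5000, sin(60deg) = 0.8660
v'_1 = -3*cos(60deg) - (-3)*sin(60deg)
= -3*0.5000 - (-3)*0.8660
= 1.10
v'_2 = -3*sin(60deg) + (-3)*cos(60deg)
= -3*0.8660 + (-3)*0.5000
= -4.10
v' = 1.10*e1 - 4.10*e2


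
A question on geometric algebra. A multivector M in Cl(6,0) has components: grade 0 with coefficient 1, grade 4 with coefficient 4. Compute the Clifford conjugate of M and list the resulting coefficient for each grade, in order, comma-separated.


Clifford conjugate sign for grade k: (-1)^(k(k+1)/2)
Grade 0: (-1)^(0*1/2) = (-1)^0 = 1, coeff 1 -> 1
Grade 4: (-1)^(4*5/2) = (-1)^10 = 1, coeff 4 -> 4
Conjugated coefficients: 1, 4


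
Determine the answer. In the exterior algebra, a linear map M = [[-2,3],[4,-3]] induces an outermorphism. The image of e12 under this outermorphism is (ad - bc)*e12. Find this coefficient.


The outermorphism of a linear map f sends e1^e2 to f(e1)^f(e2).
f(e1) = -2*e1 + 4*e2
f(e2) = 3*e1 - 3*e2
f(e1) ^ f(e2) = (-2*e1 + 4*e2) ^ (3*e1 - 3*e2)
= (-2)*(-3)*e12 + 4*3*e21
= (6 - 12)*e12
= -6*e12
Coefficient = -6


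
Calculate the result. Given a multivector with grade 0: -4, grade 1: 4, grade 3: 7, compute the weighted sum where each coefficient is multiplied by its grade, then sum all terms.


Grade-weighted sum = sum of grade_k * coefficient_k
0*(-4) = 0
1*4 = 4
3*7 = 21
Total = 0 + 4 + 21 = 25


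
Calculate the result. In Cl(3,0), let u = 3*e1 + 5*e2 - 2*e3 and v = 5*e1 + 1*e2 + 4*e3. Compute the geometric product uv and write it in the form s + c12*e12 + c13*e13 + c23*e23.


In Cl(3,0): e_i^2 = 1, e_ie_j = -e_je_i for i != j.
Scalar part = u . v = 3*5 + 5*1 + (-2)*4
= 15 + 5 + (-8) = 12
e12 coeff = 3*1 - 5*5 = 3 - 25 = -22
e13 coeff = 3*4 - (-2)*5 = 12 - (-10) = 22
e23 coeff = 5*4 - (-2)*1 = 20 - (-2) = 22
uv = 12 - 22*e12 + 22*e13 + 22*e23


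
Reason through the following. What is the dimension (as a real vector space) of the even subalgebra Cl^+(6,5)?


Even subalgebra dimension = 2^(n-1)
n = 6 + 5 = 11
2^(11 - 1) = 2^10 = 1024
Verification: sum of C(11,k) for even k = 1 + 55 + 330 + 462 + 165 + 11 = 1024
Result = 1024


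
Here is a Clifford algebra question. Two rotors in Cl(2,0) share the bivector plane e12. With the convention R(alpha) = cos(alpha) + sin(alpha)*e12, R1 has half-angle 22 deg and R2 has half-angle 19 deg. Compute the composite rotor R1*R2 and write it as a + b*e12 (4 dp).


Same-plane rotors commute and their half-angles add:
R1*R2 = cos(a1 + a2) + sin(a1 + a2)*e12.
a1 + a2 = 22 + 19 = 41 deg
cos(41 deg) = 0.7547
sin(41 deg) = 0.6561
R1*R2 = 0.7547 + 0.6561*e12


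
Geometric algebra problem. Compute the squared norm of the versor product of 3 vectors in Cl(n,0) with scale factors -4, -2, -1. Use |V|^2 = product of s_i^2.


Each vector v_i has |v_i|^2 = s_i^2
Squared scales: (-4)^2 = 16, (-2)^2 = 4, (-1)^2 = 1
|V|^2 = 16 * 4 * 1
= 64


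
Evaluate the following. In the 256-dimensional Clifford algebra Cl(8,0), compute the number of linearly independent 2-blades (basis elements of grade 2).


Number of grade-k basis blades in Cl(p,q) with n = p + q is C(n, k).
n = 8 + 0 = 8
C(8, 2) = 8! / (2! * 6!)
= 40320 / (2 * 720)
= 28


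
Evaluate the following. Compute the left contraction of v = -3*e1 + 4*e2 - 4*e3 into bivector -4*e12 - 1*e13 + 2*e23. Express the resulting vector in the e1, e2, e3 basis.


Left contraction v _| B = <vB>_1 (grade-1 part of the geometric product vB).
Using e1_|e12 = e2, e2_|e12 = -e1, e1_|e13 = e3, e3_|e13 = -e1, e2_|e23 = e3, e3_|e23 = -e2:
e1 coeff: -v2*b12 - v3*b13 = -(4)*(-4) - (-4)*(-1) = 12
e2 coeff: v1*b12 - v3*b23 = (-3)*(-4) - (-4)*(2) = 20
e3 coeff: v1*b13 + v2*b23 = (-3)*(-1) + (4)*(2) = 11
v _| B = 12*e1 + 20*e2 + 11*e3


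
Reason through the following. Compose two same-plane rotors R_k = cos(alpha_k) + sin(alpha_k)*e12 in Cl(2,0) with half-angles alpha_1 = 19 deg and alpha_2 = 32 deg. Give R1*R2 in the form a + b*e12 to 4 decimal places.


Same-plane rotors commute and their half-angles add:
R1*R2 = cos(a1 + a2) + sin(a1 + a2)*e12.
a1 + a2 = 19 + 32 = 51 deg
cos(51 deg) = 0.6293
sin(51 deg) = 0.7771
R1*R2 = 0.6293 + 0.7771*e12


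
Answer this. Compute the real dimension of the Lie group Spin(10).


Spin(n) double-covers SO(n); both have Lie algebra so(n) of dimension n(n-1)/2.
n = 10
n(n-1) = 10 * 9 = 90
dim Spin(10) = 90/2 = 45


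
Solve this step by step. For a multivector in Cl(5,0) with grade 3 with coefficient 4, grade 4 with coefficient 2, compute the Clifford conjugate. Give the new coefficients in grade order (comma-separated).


Clifford conjugate sign for grade k: (-1)^(k(k+1)/2)
Grade 3: (-1)^(3*4/2) = (-1)^6 = 1, coeff 4 -> 4
Grade 4: (-1)^(4*5/2) = (-1)^10 = 1, coeff 2 -> 2
Conjugated coefficients: 4, 2


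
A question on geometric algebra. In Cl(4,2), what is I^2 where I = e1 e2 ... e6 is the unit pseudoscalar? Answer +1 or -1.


The pseudoscalar I = e1...e_n (product of all n generators) of Cl(p,q) satisfies I^2 = (-1)^(q + n(n-1)/2).
p = 4, q = 2, n = p + q = 6
n(n-1)/2 = 6 * 5 / 2 = 15
Exponent = q + n(n-1)/2 = 2 + 15 = 17
I^2 = (-1)^17 = -1


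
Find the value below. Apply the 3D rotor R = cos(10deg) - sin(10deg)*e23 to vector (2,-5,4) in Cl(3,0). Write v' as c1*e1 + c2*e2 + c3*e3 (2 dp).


Rotor R = cos(10deg) - sin(10deg)*e23
Rotation angle theta = 2 * 10 = 20 degrees in the e23 plane (e2 -> e3).
The component perpendicular to the plane (e1) is invariant: v'_1 = v1 = 2.00
cos(20deg) = 0.9397, sin(20deg) = 0.3420
v'_2 = v2*cos(theta) - v3*sin(theta) = -5*0.9397 - 4*0.3420 = -6.07
v'_3 = v2*sin(theta) + v3*cos(theta) = -5*0.3420 + 4*0.9397 = 2.05
v' = 2.00*e1 - 6.07*e2 + 2.05*e3


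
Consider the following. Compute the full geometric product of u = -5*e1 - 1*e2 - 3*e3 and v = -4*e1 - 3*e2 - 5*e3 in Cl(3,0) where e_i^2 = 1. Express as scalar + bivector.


In Cl(3,0): e_i^2 = 1, e_ie_j = -e_je_i for i != j.
Scalar part = u . v = (-5)*(-4) + (-1)*(-3) + (-3)*(-5)
= 20 + 3 + 15 = 38
e12 coeff = (-5)*(-3) - (-1)*(-4) = 15 - 4 = 11
e13 coeff = (-5)*(-5) - (-3)*(-4) = 25 - 12 = 13
e23 coeff = (-1)*(-5) - (-3)*(-3) = 5 - 9 = -4
uv = 38 + 11*e12 + 13*e13 - 4*e23


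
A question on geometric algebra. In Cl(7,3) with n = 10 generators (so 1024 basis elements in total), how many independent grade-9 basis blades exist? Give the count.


Number of grade-k basis blades in Cl(p,q) with n = p + q is C(n, k).
n = 7 + 3 = 10
C(10, 9) = 10! / (9! * 1!)
= 3628800 / (362880 * 1)
= 10


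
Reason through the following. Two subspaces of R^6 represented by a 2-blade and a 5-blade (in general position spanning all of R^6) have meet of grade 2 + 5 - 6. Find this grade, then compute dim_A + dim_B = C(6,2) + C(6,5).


Meet grade = grade(A) + grade(B) - n
= 2 + 5 - 6 = 1
C(6,2) = 15
C(6,5) = 6
dim_A + dim_B = 15 + 6 = 21


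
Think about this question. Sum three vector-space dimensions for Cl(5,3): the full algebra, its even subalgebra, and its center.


n = 5 + 3 = 8
Total dim = 2^8 = 256
Even subalgebra dim = 2^7 = 128
n is even, so center dim = 1
Sum = 256 + 128 + 1 = 385


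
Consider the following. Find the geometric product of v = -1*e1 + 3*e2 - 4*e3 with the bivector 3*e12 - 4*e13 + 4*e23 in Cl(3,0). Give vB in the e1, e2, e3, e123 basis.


vB has grade-1 (vector) and grade-3 (trivector) parts: vB = (v _| B) + (v ^ B).
Vector part <vB>_1:
  e1: -v2*b12 - v3*b13 = -(3)*(3) - (-4)*(-4) = -25
  e2: v1*b12 - v3*b23 = (-1)*(3) - (-4)*(4) = 13
  e3: v1*b13 + v2*b23 = (-1)*(-4) + (3)*(4) = 16
Trivector part <vB>_3:
  e123: v1*b23 - v2*b13 + v3*b12 = (-1)*(4) - (3)*(-4) + (-4)*(3) = -4
vB = -25*e1 + 13*e2 + 16*e3 - 4*e123


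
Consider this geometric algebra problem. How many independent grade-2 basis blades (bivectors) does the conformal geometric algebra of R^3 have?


The conformal model of R^3 uses Cl(4,1) with m = 3 + 2 = 5 generators.
Number of grade-2 blades = C(m, 2) = C(5, 2)
= 5*4/2 = 10


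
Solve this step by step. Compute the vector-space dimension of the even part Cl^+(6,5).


Even subalgebra dimension = 2^(n-1)
n = 6 + 5 = 11
2^(11 - 1) = 2^10 = 1024
Verification: sum of C(11,k) for even k = 1 + 55 + 330 + 462 + 165 + 11 = 1024
Result = 1024


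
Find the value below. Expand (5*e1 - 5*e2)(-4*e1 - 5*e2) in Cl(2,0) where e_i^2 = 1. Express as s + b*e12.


Expand: (5*e1 - 5*e2)(-4*e1 - 5*e2)
= 5*(-4)*e1e1 + 5*(-5)*e1e2 + (-5)*(-4)*e2e1 + (-5)*(-5)*e2e2
Using e1^2 = e2^2 = 1, e2e1 = -e1e2:
Scalar part s = 5*(-4) + (-5)*(-5) = -20 + 25 = 5
Bivector part b = 5*(-5) - (-5)*(-4) = -25 - 20 = -45
uv = 5 - 45*e12


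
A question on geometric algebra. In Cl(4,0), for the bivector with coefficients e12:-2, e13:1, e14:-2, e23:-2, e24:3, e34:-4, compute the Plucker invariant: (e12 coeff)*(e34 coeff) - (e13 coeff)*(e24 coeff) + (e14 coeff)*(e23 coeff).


Plucker relation: af - be + cd
a*f = (-2)*(-4) = 8
b*e = 1*3 = 3
c*d = (-2)*(-2) = 4
af - be + cd = 8 - 3 + 4
= 9


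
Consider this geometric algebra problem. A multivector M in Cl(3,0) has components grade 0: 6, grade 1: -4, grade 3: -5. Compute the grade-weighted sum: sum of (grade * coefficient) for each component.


Grade-weighted sum = sum of grade_k * coefficient_k
0*6 = 0
1*(-4) = -4
3*(-5) = -15
Total = 0 + (-4) + (-15) = -19


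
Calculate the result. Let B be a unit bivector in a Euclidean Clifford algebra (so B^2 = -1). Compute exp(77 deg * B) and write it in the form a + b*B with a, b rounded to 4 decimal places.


For a unit bivector B with B^2 = -1, the exponential series gives
e^(theta*B) = cos(theta) + sin(theta)*B (the GA analogue of Euler's formula).
theta = 77 degrees = 1.343904 rad
cos(77 deg) = 0.2250
sin(77 deg) = 0.9744
exp(theta*B) = 0.2250 + 0.9744*B


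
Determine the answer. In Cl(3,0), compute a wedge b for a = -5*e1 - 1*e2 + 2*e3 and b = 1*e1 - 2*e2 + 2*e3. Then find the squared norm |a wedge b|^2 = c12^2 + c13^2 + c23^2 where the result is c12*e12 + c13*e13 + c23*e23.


a wedge b = (a1*b2 - a2*b1)*e12 + (a1*b3 - a3*b1)*e13 + (a2*b3 - a3*b2)*e23
e12 coeff: (-5)*(-2) - (-1)*1 = 10 - (-1) = 11
e13 coeff: (-5)*2 - 2*1 = -10 - 2 = -12
e23 coeff: (-1)*2 - 2*(-2) = -2 - (-4) = 2
|a wedge b|^2 = 11^2 + (-12)^2 + 2^2
= 121 + 144 + 4
= 269


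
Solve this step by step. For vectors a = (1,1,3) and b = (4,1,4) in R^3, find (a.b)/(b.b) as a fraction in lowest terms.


Projection coefficient = (a . b) / (b . b)
a . b = 1*4 + 1*1 + 3*4
= 4 + 1 + 12 = 17
b . b = 4^2 + 1^2 + 4^2
= 16 + 1 + 16 = 33
Coefficient = 17/33
In lowest terms: 17/33


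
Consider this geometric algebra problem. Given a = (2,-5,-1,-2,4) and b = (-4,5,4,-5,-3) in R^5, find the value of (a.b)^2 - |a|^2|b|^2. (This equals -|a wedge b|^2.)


a . b = 2*(-4) + (-5)*5 + (-1)*4 + (-2)*(-5) + 4*(-3)
= -8 + (-25) + (-4) + 10 + (-12) = -39
|a|^2 = 2^2 + (-5)^2 + (-1)^2 + (-2)^2 + 4^2 = 50
|b|^2 = (-4)^2 + 5^2 + 4^2 + (-5)^2 + (-3)^2 = 91
(a.b)^2 = (-39)^2 = 1521
|a|^2 * |b|^2 = 50 * 91 = 4550
Result = 1521 - 4550 = -3029


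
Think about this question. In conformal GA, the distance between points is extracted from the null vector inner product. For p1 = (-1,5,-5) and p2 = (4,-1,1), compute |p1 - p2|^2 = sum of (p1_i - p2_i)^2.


p1 - p2 = (-5, 6, -6)
|p1 - p2|^2 = (-5)^2 + 6^2 + (-6)^2
= 25 + 36 + 36
= 97


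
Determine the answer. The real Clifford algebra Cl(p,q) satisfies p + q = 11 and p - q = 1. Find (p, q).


We need p + q = 11 and p - q = 1.
Adding: 2p = 11 + 1 = 12, so p = 6.
Then q = 11 - 6 = 5.
(p, q) = (6, 5)


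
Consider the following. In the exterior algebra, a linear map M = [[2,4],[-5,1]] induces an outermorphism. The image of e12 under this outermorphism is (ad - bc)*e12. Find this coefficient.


The outermorphism of a linear map f sends e1^e2 to f(e1)^f(e2).
f(e1) = 2*e1 - 5*e2
f(e2) = 4*e1 + 1*e2
f(e1) ^ f(e2) = (2*e1 - 5*e2) ^ (4*e1 + 1*e2)
= 2*1*e12 + (-5)*4*e21
= (2 - (-20))*e12
= 22*e12
Coefficient = 22


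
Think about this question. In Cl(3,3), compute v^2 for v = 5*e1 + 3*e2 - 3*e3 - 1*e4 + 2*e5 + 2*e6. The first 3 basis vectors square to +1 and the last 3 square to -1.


v^2 = sum of c_i^2 * e_i^2
Positive signature terms (e_i^2 = +1): 5^2 + 3^2 + (-3)^2 = 43
Negative signature terms (e_j^2 = -1): (-1)^2 + 2^2 + 2^2 = 9
v^2 = 43 - 9 = 34


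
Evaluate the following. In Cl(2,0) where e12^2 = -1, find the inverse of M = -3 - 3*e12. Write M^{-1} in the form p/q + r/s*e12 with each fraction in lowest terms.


M = -3 - 3*e12, where e12^2 = -1.
Since M commutes with its reverse ~M = a - b*e12, M * ~M = a^2 - b^2*e12^2 = a^2 + b^2.
So M^{-1} = ~M / (a^2 + b^2) = (a - b*e12)/(a^2 + b^2).
a^2 + b^2 = 9 + 9 = 18
Scalar part = -3/18 = -1/6
Bivector coeff = 3/18 = 1/6
M^{-1} = -1/6 + 1/6*e12


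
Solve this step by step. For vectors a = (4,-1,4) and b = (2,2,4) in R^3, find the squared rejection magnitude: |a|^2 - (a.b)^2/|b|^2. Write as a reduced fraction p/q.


|a|^2 = 4^2 + (-1)^2 + 4^2 = 33
|b|^2 = 2^2 + 2^2 + 4^2 = 24
a . b = 4*2 + (-1)*2 + 4*4 = 22
(a.b)^2 = 22^2 = 484
|rej|^2 = 33 - 484/24
= (792 - 484)/24
= 308/24
In lowest terms: 77/6


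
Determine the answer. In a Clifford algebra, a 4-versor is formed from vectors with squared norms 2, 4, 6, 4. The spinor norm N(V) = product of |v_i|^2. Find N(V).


Spinor norm N(V) = |v1|^2 * |v2|^2 * ... * |v4|^2
= 2 * 4 * 6 * 4
Running product: 2, 8, 48, 192
N(V) = 192


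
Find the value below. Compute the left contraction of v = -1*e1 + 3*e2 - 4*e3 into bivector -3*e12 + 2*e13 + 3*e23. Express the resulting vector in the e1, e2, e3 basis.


Left contraction v _| B = <vB>_1 (grade-1 part of the geometric product vB).
Using e1_|e12 = e2, e2_|e12 = -e1, e1_|e13 = e3, e3_|e13 = -e1, e2_|e23 = e3, e3_|e23 = -e2:
e1 coeff: -v2*b12 - v3*b13 = -(3)*(-3) - (-4)*(2) = 17
e2 coeff: v1*b12 - v3*b23 = (-1)*(-3) - (-4)*(3) = 15
e3 coeff: v1*b13 + v2*b23 = (-1)*(2) + (3)*(3) = 7
v _| B = 17*e1 + 15*e2 + 7*e3


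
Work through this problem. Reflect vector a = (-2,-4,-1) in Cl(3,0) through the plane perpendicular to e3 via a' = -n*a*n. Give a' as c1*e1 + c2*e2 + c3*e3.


Reflection formula: a' = -n*a*n, with n = e3 (unit vector, n^2 = 1).
For reflection through hyperplane perp to e3:
The component along e3 flips sign, others stay.
a = (-2, -4, -1)
a' = (-2, -4, 1)
a' = -2*e1 - 4*e2 + 1*e3


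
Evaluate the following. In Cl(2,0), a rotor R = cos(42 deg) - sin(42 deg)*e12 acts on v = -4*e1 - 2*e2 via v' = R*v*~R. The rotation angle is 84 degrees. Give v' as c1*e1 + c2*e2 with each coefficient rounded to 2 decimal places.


Rotor R = cos(42deg) - sin(42deg)*e12
Rotation angle theta = 2 * 42 = 84 degrees
v' = R*v*~R rotates v by theta.
cos(84deg) = 0.1045, sin(84deg) = 0.9945
v'_1 = -4*cos(84deg) - (-2)*sin(84deg)
= -4*0.1045 - (-2)*0.9945
= 1.57
v'_2 = -4*sin(84deg) + (-2)*cos(84deg)
= -4*0.9945 + (-2)*0.1045
= -4.19
v' = 1.57*e1 - 4.19*e2


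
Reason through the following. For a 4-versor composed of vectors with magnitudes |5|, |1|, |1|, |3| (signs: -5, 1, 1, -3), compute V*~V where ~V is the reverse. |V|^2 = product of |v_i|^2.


Each vector v_i has |v_i|^2 = s_i^2
Squared scales: (-5)^2 = 25, 1^2 = 1, 1^2 = 1, (-3)^2 = 9
|V|^2 = 25 * 1 * 1 * 9
= 225


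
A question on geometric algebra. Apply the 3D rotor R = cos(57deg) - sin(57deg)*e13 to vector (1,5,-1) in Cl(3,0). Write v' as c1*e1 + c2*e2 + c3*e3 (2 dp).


Rotor R = cos(57deg) - sin(57deg)*e13
Rotation angle theta = 2 * 57 = 114 degrees in the e13 plane (e1 -> e3).
The component perpendicular to the plane (e2) is invariant: v'_2 = v2 = 5.00
cos(114deg) = -0.4067, sin(114deg) = 0.9135
v'_1 = v1*cos(theta) - v3*sin(theta) = 1*(-0.4067) - (-1)*0.9135 = 0.51
v'_3 = v1*sin(theta) + v3*cos(theta) = 1*0.9135 + (-1)*(-0.4067) = 1.32
v' = 0.51*e1 + 5.00*e2 + 1.32*e3


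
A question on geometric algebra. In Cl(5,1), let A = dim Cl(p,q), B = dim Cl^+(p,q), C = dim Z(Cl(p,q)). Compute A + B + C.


n = 5 + 1 = 6
Total dim = 2^6 = 64
Even subalgebra dim = 2^5 = 32
n is even, so center dim = 1
Sum = 64 + 32 + 1 = 97


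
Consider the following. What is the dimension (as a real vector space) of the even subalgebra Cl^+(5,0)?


Even subalgebra dimension = 2^(n-1)
n = 5 + 0 = 5
2^(5 - 1) = 2^4 = 16
Verification: sum of C(5,k) for even k = 1 + 10 + 5 = 16
Result = 16


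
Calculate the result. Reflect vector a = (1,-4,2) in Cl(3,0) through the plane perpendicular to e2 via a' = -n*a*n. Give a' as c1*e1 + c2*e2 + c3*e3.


Reflection formula: a' = -n*a*n, with n = e2 (unit vector, n^2 = 1).
For reflection through hyperplane perp to e2:
The component along e2 flips sign, others stay.
a = (1, -4, 2)
a' = (1, 4, 2)
a' = 1*e1 + 4*e2 + 2*e3


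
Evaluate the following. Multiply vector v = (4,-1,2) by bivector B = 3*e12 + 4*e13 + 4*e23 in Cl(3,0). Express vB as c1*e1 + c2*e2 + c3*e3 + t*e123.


vB has grade-1 (vector) and grade-3 (trivector) parts: vB = (v _| B) + (v ^ B).
Vector part <vB>_1:
  e1: -v2*b12 - v3*b13 = -(-1)*(3) - (2)*(4) = -5
  e2: v1*b12 - v3*b23 = (4)*(3) - (2)*(4) = 4
  e3: v1*b13 + v2*b23 = (4)*(4) + (-1)*(4) = 12
Trivector part <vB>_3:
  e123: v1*b23 - v2*b13 + v3*b12 = (4)*(4) - (-1)*(4) + (2)*(3) = 26
vB = -5*e1 + 4*e2 + 12*e3 + 26*e123


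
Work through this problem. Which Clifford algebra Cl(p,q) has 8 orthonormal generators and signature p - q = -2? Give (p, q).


We need p + q = 8 and p - q = -2.
Adding: 2p = 8 + (-2) = 6, so p = 3.
Then q = 8 - 3 = 5.
(p, q) = (3, 5)


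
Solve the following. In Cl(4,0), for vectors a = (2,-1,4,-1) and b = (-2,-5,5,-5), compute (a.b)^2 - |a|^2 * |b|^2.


a . b = 2*(-2) + (-1)*(-5) + 4*5 + (-1)*(-5)
= -4 + 5 + 20 + 5 = 26
|a|^2 = 2^2 + (-1)^2 + 4^2 + (-1)^2 = 22
|b|^2 = (-2)^2 + (-5)^2 + 5^2 + (-5)^2 = 79
(a.b)^2 = 26^2 = 676
|a|^2 * |b|^2 = 22 * 79 = 1738
Result = 676 - 1738 = -1062


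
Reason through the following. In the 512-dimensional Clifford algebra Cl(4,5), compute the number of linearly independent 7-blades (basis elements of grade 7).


Number of grade-k basis blades in Cl(p,q) with n = p + q is C(n, k).
n = 4 + 5 = 9
C(9, 7) = 9! / (7! * 2!)
= 362880 / (5040 * 2)
= 36


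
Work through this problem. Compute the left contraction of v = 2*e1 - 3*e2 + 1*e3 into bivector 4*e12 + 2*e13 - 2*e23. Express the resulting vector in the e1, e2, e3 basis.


Left contraction v _| B = <vB>_1 (grade-1 part of the geometric product vB).
Using e1_|e12 = e2, e2_|e12 = -e1, e1_|e13 = e3, e3_|e13 = -e1, e2_|e23 = e3, e3_|e23 = -e2:
e1 coeff: -v2*b12 - v3*b13 = -(-3)*(4) - (1)*(2) = 10
e2 coeff: v1*b12 - v3*b23 = (2)*(4) - (1)*(-2) = 10
e3 coeff: v1*b13 + v2*b23 = (2)*(2) + (-3)*(-2) = 10
v _| B = 10*e1 + 10*e2 + 10*e3


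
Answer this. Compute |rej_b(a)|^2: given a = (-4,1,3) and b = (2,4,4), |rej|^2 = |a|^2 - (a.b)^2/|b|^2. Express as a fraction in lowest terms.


|a|^2 = (-4)^2 + 1^2 + 3^2 = 26
|b|^2 = 2^2 + 4^2 + 4^2 = 36
a . b = (-4)*2 + 1*4 + 3*4 = 8
(a.b)^2 = 8^2 = 64
|rej|^2 = 26 - 64/36
= (936 - 64)/36
= 872/36
In lowest terms: 218/9


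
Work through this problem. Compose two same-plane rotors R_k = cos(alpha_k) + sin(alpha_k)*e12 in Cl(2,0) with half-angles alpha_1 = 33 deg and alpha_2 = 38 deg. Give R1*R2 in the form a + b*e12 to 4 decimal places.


Same-plane rotors commute and their half-angles add:
R1*R2 = cos(a1 + a2) + sin(a1 + a2)*e12.
a1 + a2 = 33 + 38 = 71 deg
cos(71 deg) = 0.3256
sin(71 deg) = 0.9455
R1*R2 = 0.3256 + 0.9455*e12


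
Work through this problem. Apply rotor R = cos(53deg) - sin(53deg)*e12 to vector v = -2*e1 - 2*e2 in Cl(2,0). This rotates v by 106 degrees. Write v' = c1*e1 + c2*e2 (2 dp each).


Rotor R = cos(53deg) - sin(53deg)*e12
Rotation angle theta = 2 * 53 = 106 degrees
v' = R*v*~R rotates v by theta.
cos(106deg) = -0.2756, sin(106deg) = 0.9613
v'_1 = -2*cos(106deg) - (-2)*sin(106deg)
= -2*(-0.2756) - (-2)*0.9613
= 2.47
v'_2 = -2*sin(106deg) + (-2)*cos(106deg)
= -2*0.9613 + (-2)*(-0.2756)
= -1.37
v' = 2.47*e1 - 1.37*e2


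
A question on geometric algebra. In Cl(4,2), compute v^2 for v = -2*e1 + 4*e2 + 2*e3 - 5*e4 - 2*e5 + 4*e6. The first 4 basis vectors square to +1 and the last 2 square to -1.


v^2 = sum of c_i^2 * e_i^2
Positive signature terms (e_i^2 = +1): (-2)^2 + 4^2 + 2^2 + (-5)^2 = 49
Negative signature terms (e_j^2 = -1): (-2)^2 + 4^2 = 20
v^2 = 49 - 20 = 29


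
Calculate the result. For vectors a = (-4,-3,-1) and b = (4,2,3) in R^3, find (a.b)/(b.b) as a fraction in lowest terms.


Projection coefficient = (a . b) / (b . b)
a . b = (-4)*4 + (-3)*2 + (-1)*3
= -16 + (-6) + (-3) = -25
b . b = 4^2 + 2^2 + 3^2
= 16 + 4 + 9 = 29
Coefficient = -25/29
In lowest terms: -25/29


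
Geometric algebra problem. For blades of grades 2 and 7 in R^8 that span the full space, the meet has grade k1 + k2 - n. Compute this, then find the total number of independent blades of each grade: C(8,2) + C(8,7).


Meet grade = grade(A) + grade(B) - n
= 2 + 7 - 8 = 1
C(8,2) = 28
C(8,7) = 8
dim_A + dim_B = 28 + 8 = 36


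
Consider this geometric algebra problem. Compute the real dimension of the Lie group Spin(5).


Spin(n) double-covers SO(n); both have Lie algebra so(n) of dimension n(n-1)/2.
n = 5
n(n-1) = 5 * 4 = 20
dim Spin(5) = 20/2 = 10


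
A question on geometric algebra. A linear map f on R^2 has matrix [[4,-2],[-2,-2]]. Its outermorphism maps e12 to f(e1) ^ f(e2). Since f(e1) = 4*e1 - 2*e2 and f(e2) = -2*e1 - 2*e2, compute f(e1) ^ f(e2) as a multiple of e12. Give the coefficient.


The outermorphism of a linear map f sends e1^e2 to f(e1)^f(e2).
f(e1) = 4*e1 - 2*e2
f(e2) = -2*e1 - 2*e2
f(e1) ^ f(e2) = (4*e1 - 2*e2) ^ (-2*e1 - 2*e2)
= 4*(-2)*e12 + (-2)*(-2)*e21
= (-8 - 4)*e12
= -12*e12
Coefficient = -12


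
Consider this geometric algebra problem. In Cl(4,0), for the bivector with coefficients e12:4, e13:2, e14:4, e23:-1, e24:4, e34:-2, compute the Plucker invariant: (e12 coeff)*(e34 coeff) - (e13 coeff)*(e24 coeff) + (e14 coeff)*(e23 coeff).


Plucker relation: af - be + cd
a*f = 4*(-2) = -8
b*e = 2*4 = 8
c*d = 4*(-1) = -4
af - be + cd = -8 - 8 + (-4)
= -20


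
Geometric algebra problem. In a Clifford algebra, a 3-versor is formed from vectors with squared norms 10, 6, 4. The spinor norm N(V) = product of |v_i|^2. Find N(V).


Spinor norm N(V) = |v1|^2 * |v2|^2 * ... * |v3|^2
= 10 * 6 * 4
Running product: 10, 60, 240
N(V) = 240


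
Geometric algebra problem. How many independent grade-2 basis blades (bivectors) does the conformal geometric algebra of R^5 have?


The conformal model of R^5 uses Cl(6,1) with m = 5 + 2 = 7 generators.
Number of grade-2 blades = C(m, 2) = C(7, 2)
= 7*6/2 = 21


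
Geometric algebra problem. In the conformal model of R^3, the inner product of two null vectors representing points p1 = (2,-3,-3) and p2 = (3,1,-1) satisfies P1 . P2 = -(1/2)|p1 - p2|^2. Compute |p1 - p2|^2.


p1 - p2 = (-1, -4, -2)
|p1 - p2|^2 = (-1)^2 + (-4)^2 + (-2)^2
= 1 + 16 + 4
= 21


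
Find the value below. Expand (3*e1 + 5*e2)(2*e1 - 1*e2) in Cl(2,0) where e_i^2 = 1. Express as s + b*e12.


Expand: (3*e1 + 5*e2)(2*e1 - 1*e2)
= 3*2*e1e1 + 3*(-1)*e1e2 + 5*2*e2e1 + 5*(-1)*e2e2
Using e1^2 = e2^2 = 1, e2e1 = -e1e2:
Scalar part s = 3*2 + 5*(-1) = 6 + (-5) = 1
Bivector part b = 3*(-1) - 5*2 = -3 - 10 = -13
uv = 1 - 13*e12
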